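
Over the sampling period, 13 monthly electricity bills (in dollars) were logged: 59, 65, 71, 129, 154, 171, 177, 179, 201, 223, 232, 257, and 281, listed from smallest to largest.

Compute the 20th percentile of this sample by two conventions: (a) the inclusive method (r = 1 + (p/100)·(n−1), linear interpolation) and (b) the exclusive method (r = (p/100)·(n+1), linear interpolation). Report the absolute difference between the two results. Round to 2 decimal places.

n = 13.
(a) r = 3.4; between ranks 3 (71) and 4 (129): 94.2.
(b) r = 2.8; between ranks 2 (65) and 3 (71): 69.8.
|94.2 − 69.8| = 24.4.

24.40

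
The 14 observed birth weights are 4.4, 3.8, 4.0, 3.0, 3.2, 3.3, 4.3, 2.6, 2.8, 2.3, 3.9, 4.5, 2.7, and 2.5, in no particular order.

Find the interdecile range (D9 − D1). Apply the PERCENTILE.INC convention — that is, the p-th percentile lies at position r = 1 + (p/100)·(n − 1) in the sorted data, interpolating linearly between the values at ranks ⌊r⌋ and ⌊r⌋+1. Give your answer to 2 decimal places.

1.84

Sorted: 2.3, 2.5, 2.6, 2.7, 2.8, 3.0, 3.2, 3.3, 3.8, 3.9, 4.0, 4.3, 4.4, 4.5.
n = 14.
P10: r = 2.3; ranks 2–3 are 2.5, 2.6; interpolating gives 2.53.
P90: r = 12.7; ranks 12–13 are 4.3, 4.4; interpolating gives 4.37.
Difference: 4.37 − 2.53 = 1.84.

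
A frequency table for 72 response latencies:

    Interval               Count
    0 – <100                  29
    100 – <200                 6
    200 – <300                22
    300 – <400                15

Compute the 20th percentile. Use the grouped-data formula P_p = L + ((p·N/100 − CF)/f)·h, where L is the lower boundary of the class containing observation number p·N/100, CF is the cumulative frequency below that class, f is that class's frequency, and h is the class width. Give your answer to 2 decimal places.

49.66

N = 72; target position k = 20/100 · 72 = 14.4.
Cumulative frequencies: 29, 35, 57, 72.
Observation 14.4 falls in the class 0 – <100.
L = 0, CF = 0, f = 29, h = 100.
P20 = 0 + ((14.4 − 0)/29)·100 = 0 + 49.6552 = 49.6552.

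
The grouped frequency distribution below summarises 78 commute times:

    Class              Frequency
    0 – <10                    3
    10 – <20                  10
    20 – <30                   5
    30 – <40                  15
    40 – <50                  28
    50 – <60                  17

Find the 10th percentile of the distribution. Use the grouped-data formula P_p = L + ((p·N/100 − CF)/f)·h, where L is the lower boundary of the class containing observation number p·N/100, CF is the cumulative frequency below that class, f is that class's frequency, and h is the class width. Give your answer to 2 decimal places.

N = 78; target position k = 10/100 · 78 = 7.8.
Cumulative frequencies: 3, 13, 18, 33, 61, 78.
Observation 7.8 falls in the class 10 – <20.
L = 10, CF = 3, f = 10, h = 10.
P10 = 10 + ((7.8 − 3)/10)·10 = 10 + 4.8 = 14.8.

14.80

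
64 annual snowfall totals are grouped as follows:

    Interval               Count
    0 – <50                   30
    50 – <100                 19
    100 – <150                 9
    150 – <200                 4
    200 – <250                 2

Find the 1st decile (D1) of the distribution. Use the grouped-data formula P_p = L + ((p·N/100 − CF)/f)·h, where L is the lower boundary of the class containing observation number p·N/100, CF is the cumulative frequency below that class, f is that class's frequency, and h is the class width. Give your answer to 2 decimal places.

N = 64; target position k = 10/100 · 64 = 6.4.
Cumulative frequencies: 30, 49, 58, 62, 64.
Observation 6.4 falls in the class 0 – <50.
L = 0, CF = 0, f = 30, h = 50.
P10 = 0 + ((6.4 − 0)/30)·50 = 0 + 10.6667 = 10.6667.

10.67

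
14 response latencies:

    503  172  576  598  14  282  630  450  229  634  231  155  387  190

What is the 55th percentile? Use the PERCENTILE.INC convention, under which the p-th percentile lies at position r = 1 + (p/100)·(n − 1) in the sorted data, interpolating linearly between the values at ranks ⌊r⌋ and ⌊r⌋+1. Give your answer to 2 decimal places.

396.45

Sorted: 14, 155, 172, 190, 229, 231, 282, 387, 450, 503, 576, 598, 630, 634.
n = 14.
r = 1 + (55/100)·(14 − 1) = 1 + 7.15 = 8.15.
Rank 8 is 387 and rank 9 is 450.
Interpolate: 387 + 0.15·(450 − 387) = 387 + 0.15·63 = 396.45.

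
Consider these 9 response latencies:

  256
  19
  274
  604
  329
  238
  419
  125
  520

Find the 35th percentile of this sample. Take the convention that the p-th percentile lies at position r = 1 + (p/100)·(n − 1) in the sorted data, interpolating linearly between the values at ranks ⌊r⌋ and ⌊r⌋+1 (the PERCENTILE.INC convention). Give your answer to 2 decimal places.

252.40

Sorted: 19, 125, 238, 256, 274, 329, 419, 520, 604.
n = 9.
r = 1 + (35/100)·(9 − 1) = 1 + 2.8 = 3.8.
Rank 3 is 238 and rank 4 is 256.
Interpolate: 238 + 0.8·(256 − 238) = 238 + 0.8·18 = 252.4.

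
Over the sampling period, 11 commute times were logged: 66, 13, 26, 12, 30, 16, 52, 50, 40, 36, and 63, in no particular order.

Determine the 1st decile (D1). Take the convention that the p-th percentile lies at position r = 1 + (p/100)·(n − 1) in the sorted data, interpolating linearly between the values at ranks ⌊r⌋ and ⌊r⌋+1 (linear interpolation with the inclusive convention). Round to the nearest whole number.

Sorted: 12, 13, 16, 26, 30, 36, 40, 50, 52, 63, 66.
n = 11.
r = 1 + (10/100)·(11 − 1) = 1 + 1 = 2.
r is an integer, so P10 is the value at rank 2: 13.

13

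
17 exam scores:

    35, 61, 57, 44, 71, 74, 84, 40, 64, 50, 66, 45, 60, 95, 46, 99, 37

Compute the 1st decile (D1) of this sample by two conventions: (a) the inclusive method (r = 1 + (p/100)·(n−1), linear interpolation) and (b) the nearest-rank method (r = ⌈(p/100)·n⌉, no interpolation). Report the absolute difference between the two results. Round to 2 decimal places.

Sorted: 35, 37, 40, 44, 45, 46, 50, 57, 60, 61, 64, 66, 71, 74, 84, 95, 99.
n = 17.
(a) r = 2.6; between ranks 2 (37) and 3 (40): 38.8.
(b) the nearest-rank method: rank 2 → 37.
|38.8 − 37| = 1.8.

1.80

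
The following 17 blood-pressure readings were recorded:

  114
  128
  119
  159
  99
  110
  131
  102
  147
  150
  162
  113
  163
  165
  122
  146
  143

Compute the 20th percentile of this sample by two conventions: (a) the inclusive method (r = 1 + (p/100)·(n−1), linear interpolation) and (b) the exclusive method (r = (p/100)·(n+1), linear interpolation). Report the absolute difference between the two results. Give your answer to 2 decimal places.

1.40

Sorted: 99, 102, 110, 113, 114, 119, 122, 128, 131, 143, 146, 147, 150, 159, 162, 163, 165.
n = 17.
(a) r = 4.2; between ranks 4 (113) and 5 (114): 113.2.
(b) r = 3.6; between ranks 3 (110) and 4 (113): 111.8.
|113.2 − 111.8| = 1.4.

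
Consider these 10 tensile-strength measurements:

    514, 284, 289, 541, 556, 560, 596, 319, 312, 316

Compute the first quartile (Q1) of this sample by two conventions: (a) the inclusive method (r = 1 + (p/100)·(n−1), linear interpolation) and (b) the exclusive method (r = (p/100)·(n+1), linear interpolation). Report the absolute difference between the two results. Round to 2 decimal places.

6.75

Sorted: 284, 289, 312, 316, 319, 514, 541, 556, 560, 596.
n = 10.
(a) r = 3.25; between ranks 3 (312) and 4 (316): 313.
(b) r = 2.75; between ranks 2 (289) and 3 (312): 306.25.
|313 − 306.25| = 6.75.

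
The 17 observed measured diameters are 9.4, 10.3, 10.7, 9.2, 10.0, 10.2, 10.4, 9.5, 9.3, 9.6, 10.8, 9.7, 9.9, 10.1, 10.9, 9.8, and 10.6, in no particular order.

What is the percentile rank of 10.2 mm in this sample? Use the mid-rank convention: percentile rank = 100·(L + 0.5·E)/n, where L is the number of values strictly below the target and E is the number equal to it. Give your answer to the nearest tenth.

61.8

Sorted: 9.2, 9.3, 9.4, 9.5, 9.6, 9.7, 9.8, 9.9, 10.0, 10.1, 10.2, 10.3, 10.4, 10.6, 10.7, 10.8, 10.9.
Count below 10.2: L = 10; count equal: E = 1; n = 17.
Percentile rank = 100·(10 + 0.5·1)/17 = 100·10.5/17 = 61.76.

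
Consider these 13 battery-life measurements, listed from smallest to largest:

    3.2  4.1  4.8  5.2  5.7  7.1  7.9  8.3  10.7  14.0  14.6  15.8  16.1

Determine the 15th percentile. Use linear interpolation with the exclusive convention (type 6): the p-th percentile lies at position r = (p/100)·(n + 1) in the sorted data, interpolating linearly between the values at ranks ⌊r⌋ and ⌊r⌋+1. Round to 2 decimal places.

n = 13.
r = (15/100)·(13 + 1) = 2.1.
Rank 2 is 4.1 and rank 3 is 4.8.
Interpolate: 4.1 + 0.1·(4.8 − 4.1) = 4.1 + 0.1·0.7 = 4.17.

4.17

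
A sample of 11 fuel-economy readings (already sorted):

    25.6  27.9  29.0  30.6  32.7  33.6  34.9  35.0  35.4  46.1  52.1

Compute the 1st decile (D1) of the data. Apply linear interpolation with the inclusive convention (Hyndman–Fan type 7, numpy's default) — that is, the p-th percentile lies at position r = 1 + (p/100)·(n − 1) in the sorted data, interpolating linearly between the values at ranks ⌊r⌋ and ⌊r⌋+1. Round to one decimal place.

n = 11.
r = 1 + (10/100)·(11 − 1) = 1 + 1 = 2.
r is an integer, so P10 is the value at rank 2: 27.9.

27.9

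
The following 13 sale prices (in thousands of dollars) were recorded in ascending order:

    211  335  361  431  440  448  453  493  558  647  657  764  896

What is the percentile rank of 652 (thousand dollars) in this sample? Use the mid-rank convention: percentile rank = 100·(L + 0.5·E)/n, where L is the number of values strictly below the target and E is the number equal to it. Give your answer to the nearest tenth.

Count below 652: L = 10; count equal: E = 0; n = 13.
Percentile rank = 100·(10 + 0.5·0)/13 = 100·10/13 = 76.92.

76.9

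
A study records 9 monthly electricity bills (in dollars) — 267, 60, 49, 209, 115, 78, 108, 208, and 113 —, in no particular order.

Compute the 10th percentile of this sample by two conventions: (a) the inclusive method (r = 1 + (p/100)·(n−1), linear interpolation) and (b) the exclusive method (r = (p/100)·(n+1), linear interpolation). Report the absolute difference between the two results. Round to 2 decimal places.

8.80

Sorted: 49, 60, 78, 108, 113, 115, 208, 209, 267.
n = 9.
(a) r = 1.8; between ranks 1 (49) and 2 (60): 57.8.
(b) r = 1 → value at rank 1 = 49.
|57.8 − 49| = 8.8.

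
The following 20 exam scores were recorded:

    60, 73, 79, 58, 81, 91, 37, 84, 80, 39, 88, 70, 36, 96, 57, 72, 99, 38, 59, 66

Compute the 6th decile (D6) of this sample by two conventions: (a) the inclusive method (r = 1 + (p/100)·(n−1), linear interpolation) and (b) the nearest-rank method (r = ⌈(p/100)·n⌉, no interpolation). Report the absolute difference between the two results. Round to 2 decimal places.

2.40

Sorted: 36, 37, 38, 39, 57, 58, 59, 60, 66, 70, 72, 73, 79, 80, 81, 84, 88, 91, 96, 99.
n = 20.
(a) r = 12.4; between ranks 12 (73) and 13 (79): 75.4.
(b) the nearest-rank method: rank 12 → 73.
|75.4 − 73| = 2.4.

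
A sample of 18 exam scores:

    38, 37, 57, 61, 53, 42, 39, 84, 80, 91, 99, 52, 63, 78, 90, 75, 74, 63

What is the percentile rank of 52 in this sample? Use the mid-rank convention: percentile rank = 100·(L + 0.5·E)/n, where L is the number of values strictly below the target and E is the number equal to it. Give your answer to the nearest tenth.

Sorted: 37, 38, 39, 42, 52, 53, 57, 61, 63, 63, 74, 75, 78, 80, 84, 90, 91, 99.
Count below 52: L = 4; count equal: E = 1; n = 18.
Percentile rank = 100·(4 + 0.5·1)/18 = 100·4.5/18 = 25.

25.0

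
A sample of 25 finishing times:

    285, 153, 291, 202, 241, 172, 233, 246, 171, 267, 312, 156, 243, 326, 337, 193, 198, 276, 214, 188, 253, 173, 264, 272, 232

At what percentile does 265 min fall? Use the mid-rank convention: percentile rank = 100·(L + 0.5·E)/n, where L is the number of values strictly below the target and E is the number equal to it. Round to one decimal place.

68.0

Sorted: 153, 156, 171, 172, 173, 188, 193, 198, 202, 214, 232, 233, 241, 243, 246, 253, 264, 267, 272, 276, 285, 291, 312, 326, 337.
Count below 265: L = 17; count equal: E = 0; n = 25.
Percentile rank = 100·(17 + 0.5·0)/25 = 100·17/25 = 68.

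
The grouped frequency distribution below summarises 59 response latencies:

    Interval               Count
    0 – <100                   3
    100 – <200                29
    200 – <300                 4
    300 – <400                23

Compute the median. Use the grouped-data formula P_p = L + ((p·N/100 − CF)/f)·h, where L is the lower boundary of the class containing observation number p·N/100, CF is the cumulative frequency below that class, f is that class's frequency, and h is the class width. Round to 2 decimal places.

N = 59; target position k = 50/100 · 59 = 29.5.
Cumulative frequencies: 3, 32, 36, 59.
Observation 29.5 falls in the class 100 – <200.
L = 100, CF = 3, f = 29, h = 100.
P50 = 100 + ((29.5 − 3)/29)·100 = 100 + 91.3793 = 191.379.

191.38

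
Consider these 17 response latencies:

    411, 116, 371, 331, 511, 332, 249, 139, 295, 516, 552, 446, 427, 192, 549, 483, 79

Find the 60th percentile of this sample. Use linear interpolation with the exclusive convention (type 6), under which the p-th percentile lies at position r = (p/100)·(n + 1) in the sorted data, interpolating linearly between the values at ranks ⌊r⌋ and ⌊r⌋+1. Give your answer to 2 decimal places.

423.80

Sorted: 79, 116, 139, 192, 249, 295, 331, 332, 371, 411, 427, 446, 483, 511, 516, 549, 552.
n = 17.
r = (60/100)·(17 + 1) = 10.8.
Rank 10 is 411 and rank 11 is 427.
Interpolate: 411 + 0.8·(427 − 411) = 411 + 0.8·16 = 423.8.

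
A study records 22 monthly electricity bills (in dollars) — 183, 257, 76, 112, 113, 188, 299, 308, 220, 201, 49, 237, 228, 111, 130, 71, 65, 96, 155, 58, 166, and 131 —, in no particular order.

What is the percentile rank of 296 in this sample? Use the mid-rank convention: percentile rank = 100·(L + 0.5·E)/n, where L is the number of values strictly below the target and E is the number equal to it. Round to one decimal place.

Sorted: 49, 58, 65, 71, 76, 96, 111, 112, 113, 130, 131, 155, 166, 183, 188, 201, 220, 228, 237, 257, 299, 308.
Count below 296: L = 20; count equal: E = 0; n = 22.
Percentile rank = 100·(20 + 0.5·0)/22 = 100·20/22 = 90.91.

90.9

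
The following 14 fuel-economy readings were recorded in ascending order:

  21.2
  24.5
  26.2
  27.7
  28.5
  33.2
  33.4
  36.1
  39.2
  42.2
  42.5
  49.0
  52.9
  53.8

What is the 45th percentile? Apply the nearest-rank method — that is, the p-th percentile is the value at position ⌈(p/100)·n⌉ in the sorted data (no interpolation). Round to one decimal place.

33.4

n = 14.
Position = ⌈45/100 · 14⌉ = ⌈6.3⌉ = 7.
The value at rank 7 is 33.4.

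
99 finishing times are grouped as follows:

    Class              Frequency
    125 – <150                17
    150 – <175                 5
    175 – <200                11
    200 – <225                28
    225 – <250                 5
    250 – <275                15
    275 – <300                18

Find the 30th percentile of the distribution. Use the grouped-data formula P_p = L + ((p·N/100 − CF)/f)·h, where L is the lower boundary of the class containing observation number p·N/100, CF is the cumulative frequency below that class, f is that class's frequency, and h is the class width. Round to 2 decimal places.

192.50

N = 99; target position k = 30/100 · 99 = 29.7.
Cumulative frequencies: 17, 22, 33, 61, 66, 81, 99.
Observation 29.7 falls in the class 175 – <200.
L = 175, CF = 22, f = 11, h = 25.
P30 = 175 + ((29.7 − 22)/11)·25 = 175 + 17.5 = 192.5.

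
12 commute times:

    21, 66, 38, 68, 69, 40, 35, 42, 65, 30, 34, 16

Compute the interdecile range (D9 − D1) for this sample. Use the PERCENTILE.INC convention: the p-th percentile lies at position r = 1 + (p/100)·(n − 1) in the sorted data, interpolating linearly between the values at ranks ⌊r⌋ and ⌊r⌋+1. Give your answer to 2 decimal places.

45.90

Sorted: 16, 21, 30, 34, 35, 38, 40, 42, 65, 66, 68, 69.
n = 12.
P10: r = 2.1; ranks 2–3 are 21, 30; interpolating gives 21.9.
P90: r = 10.9; ranks 10–11 are 66, 68; interpolating gives 67.8.
Difference: 67.8 − 21.9 = 45.9.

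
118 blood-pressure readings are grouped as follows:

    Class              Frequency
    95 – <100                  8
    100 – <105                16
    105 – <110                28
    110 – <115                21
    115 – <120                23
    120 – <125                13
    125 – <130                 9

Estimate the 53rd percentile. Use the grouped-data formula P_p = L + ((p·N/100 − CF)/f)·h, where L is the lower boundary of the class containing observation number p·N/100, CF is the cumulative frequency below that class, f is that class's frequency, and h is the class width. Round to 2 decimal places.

112.51

N = 118; target position k = 53/100 · 118 = 62.54.
Cumulative frequencies: 8, 24, 52, 73, 96, 109, 118.
Observation 62.54 falls in the class 110 – <115.
L = 110, CF = 52, f = 21, h = 5.
P53 = 110 + ((62.54 − 52)/21)·5 = 110 + 2.50952 = 112.51.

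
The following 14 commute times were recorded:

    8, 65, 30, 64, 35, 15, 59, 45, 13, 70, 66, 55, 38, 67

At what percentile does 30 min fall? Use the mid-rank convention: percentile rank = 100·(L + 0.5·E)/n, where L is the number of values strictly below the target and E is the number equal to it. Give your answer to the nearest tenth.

25.0

Sorted: 8, 13, 15, 30, 35, 38, 45, 55, 59, 64, 65, 66, 67, 70.
Count below 30: L = 3; count equal: E = 1; n = 14.
Percentile rank = 100·(3 + 0.5·1)/14 = 100·3.5/14 = 25.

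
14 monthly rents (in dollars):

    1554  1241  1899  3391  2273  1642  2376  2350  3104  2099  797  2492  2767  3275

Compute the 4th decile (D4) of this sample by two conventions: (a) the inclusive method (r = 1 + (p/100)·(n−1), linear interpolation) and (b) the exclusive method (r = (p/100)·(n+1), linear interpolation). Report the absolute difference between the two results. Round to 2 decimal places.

34.80

Sorted: 797, 1241, 1554, 1642, 1899, 2099, 2273, 2350, 2376, 2492, 2767, 3104, 3275, 3391.
n = 14.
(a) r = 6.2; between ranks 6 (2099) and 7 (2273): 2133.8.
(b) r = 6 → value at rank 6 = 2099.
|2133.8 − 2099| = 34.8.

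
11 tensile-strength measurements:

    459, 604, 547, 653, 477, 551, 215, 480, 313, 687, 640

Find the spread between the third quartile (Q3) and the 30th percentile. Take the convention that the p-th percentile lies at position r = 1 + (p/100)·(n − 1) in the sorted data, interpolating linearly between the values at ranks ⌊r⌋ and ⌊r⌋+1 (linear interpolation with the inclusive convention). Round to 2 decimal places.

Sorted: 215, 313, 459, 477, 480, 547, 551, 604, 640, 653, 687.
n = 11.
P30: r = 4 (integer) → 477.
P75: r = 8.5; ranks 8–9 are 604, 640; interpolating gives 622.
Difference: 622 − 477 = 145.

145.00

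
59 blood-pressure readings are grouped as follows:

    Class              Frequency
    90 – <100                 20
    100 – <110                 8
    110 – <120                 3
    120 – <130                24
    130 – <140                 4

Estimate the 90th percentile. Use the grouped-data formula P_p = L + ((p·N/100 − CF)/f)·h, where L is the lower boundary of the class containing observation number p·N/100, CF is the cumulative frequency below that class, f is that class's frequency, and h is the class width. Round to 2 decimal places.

129.21

N = 59; target position k = 90/100 · 59 = 53.1.
Cumulative frequencies: 20, 28, 31, 55, 59.
Observation 53.1 falls in the class 120 – <130.
L = 120, CF = 31, f = 24, h = 10.
P90 = 120 + ((53.1 − 31)/24)·10 = 120 + 9.20833 = 129.208.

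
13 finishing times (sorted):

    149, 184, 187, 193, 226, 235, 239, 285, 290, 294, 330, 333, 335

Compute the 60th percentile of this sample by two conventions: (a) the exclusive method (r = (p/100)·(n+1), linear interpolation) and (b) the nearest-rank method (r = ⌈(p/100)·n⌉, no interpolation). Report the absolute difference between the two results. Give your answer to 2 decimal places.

2.00

n = 13.
(a) r = 8.4; between ranks 8 (285) and 9 (290): 287.
(b) the nearest-rank method: rank 8 → 285.
|287 − 285| = 2.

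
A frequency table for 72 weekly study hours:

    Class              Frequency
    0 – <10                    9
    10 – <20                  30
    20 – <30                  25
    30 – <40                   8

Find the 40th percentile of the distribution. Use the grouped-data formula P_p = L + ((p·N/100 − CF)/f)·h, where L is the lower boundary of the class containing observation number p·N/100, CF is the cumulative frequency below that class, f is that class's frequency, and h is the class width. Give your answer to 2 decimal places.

N = 72; target position k = 40/100 · 72 = 28.8.
Cumulative frequencies: 9, 39, 64, 72.
Observation 28.8 falls in the class 10 – <20.
L = 10, CF = 9, f = 30, h = 10.
P40 = 10 + ((28.8 − 9)/30)·10 = 10 + 6.6 = 16.6.

16.60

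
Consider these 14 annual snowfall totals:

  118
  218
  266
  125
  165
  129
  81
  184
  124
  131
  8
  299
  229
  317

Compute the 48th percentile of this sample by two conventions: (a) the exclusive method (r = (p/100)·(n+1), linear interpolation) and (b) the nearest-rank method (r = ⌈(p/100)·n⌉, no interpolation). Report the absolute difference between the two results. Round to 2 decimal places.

Sorted: 8, 81, 118, 124, 125, 129, 131, 165, 184, 218, 229, 266, 299, 317.
n = 14.
(a) r = 7.2; between ranks 7 (131) and 8 (165): 137.8.
(b) the nearest-rank method: rank 7 → 131.
|137.8 − 131| = 6.8.

6.80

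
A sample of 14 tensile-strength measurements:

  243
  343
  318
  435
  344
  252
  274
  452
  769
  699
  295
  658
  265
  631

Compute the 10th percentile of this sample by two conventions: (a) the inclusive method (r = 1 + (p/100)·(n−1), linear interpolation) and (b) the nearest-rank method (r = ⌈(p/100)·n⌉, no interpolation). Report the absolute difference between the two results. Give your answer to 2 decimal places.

Sorted: 243, 252, 265, 274, 295, 318, 343, 344, 435, 452, 631, 658, 699, 769.
n = 14.
(a) r = 2.3; between ranks 2 (252) and 3 (265): 255.9.
(b) the nearest-rank method: rank 2 → 252.
|255.9 − 252| = 3.9.

3.90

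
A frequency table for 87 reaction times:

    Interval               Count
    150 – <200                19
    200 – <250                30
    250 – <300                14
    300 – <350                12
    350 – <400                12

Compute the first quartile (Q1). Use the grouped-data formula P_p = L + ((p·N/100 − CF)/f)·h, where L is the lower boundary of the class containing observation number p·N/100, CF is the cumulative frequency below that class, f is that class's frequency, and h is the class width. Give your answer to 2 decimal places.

N = 87; target position k = 25/100 · 87 = 21.75.
Cumulative frequencies: 19, 49, 63, 75, 87.
Observation 21.75 falls in the class 200 – <250.
L = 200, CF = 19, f = 30, h = 50.
P25 = 200 + ((21.75 − 19)/30)·50 = 200 + 4.58333 = 204.583.

204.58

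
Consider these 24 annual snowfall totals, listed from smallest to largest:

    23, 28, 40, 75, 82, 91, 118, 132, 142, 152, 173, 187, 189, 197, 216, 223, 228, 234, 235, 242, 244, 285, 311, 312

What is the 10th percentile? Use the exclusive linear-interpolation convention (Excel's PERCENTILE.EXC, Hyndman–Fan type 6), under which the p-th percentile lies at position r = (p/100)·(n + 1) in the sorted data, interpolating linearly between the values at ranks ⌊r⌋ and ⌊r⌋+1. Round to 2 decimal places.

n = 24.
r = (10/100)·(24 + 1) = 2.5.
Rank 2 is 28 and rank 3 is 40.
Interpolate: 28 + 0.5·(40 − 28) = 28 + 0.5·12 = 34.

34.00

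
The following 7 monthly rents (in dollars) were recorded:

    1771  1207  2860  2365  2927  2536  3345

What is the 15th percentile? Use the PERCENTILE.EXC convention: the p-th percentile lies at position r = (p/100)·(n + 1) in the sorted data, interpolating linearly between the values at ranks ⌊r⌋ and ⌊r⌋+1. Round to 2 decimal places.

1319.80

Sorted: 1207, 1771, 2365, 2536, 2860, 2927, 3345.
n = 7.
r = (15/100)·(7 + 1) = 1.2.
Rank 1 is 1207 and rank 2 is 1771.
Interpolate: 1207 + 0.2·(1771 − 1207) = 1207 + 0.2·564 = 1319.8.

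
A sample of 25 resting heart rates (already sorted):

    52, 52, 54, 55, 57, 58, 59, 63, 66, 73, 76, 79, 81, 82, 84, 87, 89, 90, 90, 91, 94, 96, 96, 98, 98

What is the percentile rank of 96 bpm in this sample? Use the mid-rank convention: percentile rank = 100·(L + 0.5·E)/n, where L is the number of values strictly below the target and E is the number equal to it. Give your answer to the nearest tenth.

Count below 96: L = 21; count equal: E = 2; n = 25.
Percentile rank = 100·(21 + 0.5·2)/25 = 100·22/25 = 88.

88.0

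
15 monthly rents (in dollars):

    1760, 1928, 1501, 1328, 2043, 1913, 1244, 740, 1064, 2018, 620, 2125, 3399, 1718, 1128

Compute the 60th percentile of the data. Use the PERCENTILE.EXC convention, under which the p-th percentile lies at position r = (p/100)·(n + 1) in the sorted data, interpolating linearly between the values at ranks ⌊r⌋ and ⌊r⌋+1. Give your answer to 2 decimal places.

Sorted: 620, 740, 1064, 1128, 1244, 1328, 1501, 1718, 1760, 1913, 1928, 2018, 2043, 2125, 3399.
n = 15.
r = (60/100)·(15 + 1) = 9.6.
Rank 9 is 1760 and rank 10 is 1913.
Interpolate: 1760 + 0.6·(1913 − 1760) = 1760 + 0.6·153 = 1851.8.

1851.80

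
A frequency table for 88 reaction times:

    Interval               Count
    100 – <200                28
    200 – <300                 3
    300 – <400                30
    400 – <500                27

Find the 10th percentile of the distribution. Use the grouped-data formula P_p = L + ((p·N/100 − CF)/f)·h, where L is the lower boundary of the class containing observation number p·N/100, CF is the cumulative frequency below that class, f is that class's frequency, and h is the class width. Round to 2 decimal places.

N = 88; target position k = 10/100 · 88 = 8.8.
Cumulative frequencies: 28, 31, 61, 88.
Observation 8.8 falls in the class 100 – <200.
L = 100, CF = 0, f = 28, h = 100.
P10 = 100 + ((8.8 − 0)/28)·100 = 100 + 31.4286 = 131.429.

131.43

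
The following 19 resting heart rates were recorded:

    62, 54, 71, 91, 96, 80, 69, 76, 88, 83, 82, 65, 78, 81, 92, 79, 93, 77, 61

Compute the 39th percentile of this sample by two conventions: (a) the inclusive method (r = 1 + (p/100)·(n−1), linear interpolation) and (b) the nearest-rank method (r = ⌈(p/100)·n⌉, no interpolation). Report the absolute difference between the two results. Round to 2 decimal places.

Sorted: 54, 61, 62, 65, 69, 71, 76, 77, 78, 79, 80, 81, 82, 83, 88, 91, 92, 93, 96.
n = 19.
(a) r = 8.02; between ranks 8 (77) and 9 (78): 77.02.
(b) the nearest-rank method: rank 8 → 77.
|77.02 − 77| = 0.02.

0.02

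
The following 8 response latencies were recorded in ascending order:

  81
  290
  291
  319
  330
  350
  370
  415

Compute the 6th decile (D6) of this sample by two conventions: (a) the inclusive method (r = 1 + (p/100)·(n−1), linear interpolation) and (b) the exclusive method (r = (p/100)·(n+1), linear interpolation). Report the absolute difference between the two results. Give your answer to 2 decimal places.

4.00

n = 8.
(a) r = 5.2; between ranks 5 (330) and 6 (350): 334.
(b) r = 5.4; between ranks 5 (330) and 6 (350): 338.
|334 − 338| = 4.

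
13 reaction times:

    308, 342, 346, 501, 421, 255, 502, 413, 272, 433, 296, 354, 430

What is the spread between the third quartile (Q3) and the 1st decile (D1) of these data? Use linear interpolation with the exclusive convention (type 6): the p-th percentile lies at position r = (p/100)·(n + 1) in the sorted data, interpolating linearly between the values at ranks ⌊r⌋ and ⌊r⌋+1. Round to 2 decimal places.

Sorted: 255, 272, 296, 308, 342, 346, 354, 413, 421, 430, 433, 501, 502.
n = 13.
P10: r = 1.4; ranks 1–2 are 255, 272; interpolating gives 261.8.
P75: r = 10.5; ranks 10–11 are 430, 433; interpolating gives 431.5.
Difference: 431.5 − 261.8 = 169.7.

169.70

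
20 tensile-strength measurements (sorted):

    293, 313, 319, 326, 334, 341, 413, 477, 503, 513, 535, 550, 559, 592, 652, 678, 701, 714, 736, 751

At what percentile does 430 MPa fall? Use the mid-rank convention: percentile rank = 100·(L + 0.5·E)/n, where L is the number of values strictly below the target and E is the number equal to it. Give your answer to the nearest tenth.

35.0

Count below 430: L = 7; count equal: E = 0; n = 20.
Percentile rank = 100·(7 + 0.5·0)/20 = 100·7/20 = 35.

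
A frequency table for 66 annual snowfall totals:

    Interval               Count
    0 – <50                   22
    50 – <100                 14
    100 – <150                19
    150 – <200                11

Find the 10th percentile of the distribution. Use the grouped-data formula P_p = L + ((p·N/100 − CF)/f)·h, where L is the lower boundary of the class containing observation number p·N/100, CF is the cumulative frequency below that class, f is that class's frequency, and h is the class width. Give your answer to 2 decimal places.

15.00

N = 66; target position k = 10/100 · 66 = 6.6.
Cumulative frequencies: 22, 36, 55, 66.
Observation 6.6 falls in the class 0 – <50.
L = 0, CF = 0, f = 22, h = 50.
P10 = 0 + ((6.6 − 0)/22)·50 = 0 + 15 = 15.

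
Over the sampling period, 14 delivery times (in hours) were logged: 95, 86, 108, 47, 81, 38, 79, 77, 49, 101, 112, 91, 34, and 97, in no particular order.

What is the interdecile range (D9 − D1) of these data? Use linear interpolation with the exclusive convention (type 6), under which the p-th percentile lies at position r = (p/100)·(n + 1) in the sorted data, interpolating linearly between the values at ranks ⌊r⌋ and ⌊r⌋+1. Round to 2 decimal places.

Sorted: 34, 38, 47, 49, 77, 79, 81, 86, 91, 95, 97, 101, 108, 112.
n = 14.
P10: r = 1.5; ranks 1–2 are 34, 38; interpolating gives 36.
P90: r = 13.5; ranks 13–14 are 108, 112; interpolating gives 110.
Difference: 110 − 36 = 74.

74.00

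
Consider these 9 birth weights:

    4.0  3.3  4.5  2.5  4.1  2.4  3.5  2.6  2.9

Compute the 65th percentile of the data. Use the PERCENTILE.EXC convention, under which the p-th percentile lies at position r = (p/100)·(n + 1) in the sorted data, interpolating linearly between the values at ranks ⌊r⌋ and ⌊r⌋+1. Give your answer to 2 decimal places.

3.75

Sorted: 2.4, 2.5, 2.6, 2.9, 3.3, 3.5, 4.0, 4.1, 4.5.
n = 9.
r = (65/100)·(9 + 1) = 6.5.
Rank 6 is 3.5 and rank 7 is 4.0.
Interpolate: 3.5 + 0.5·(4.0 − 3.5) = 3.5 + 0.5·0.5 = 3.75.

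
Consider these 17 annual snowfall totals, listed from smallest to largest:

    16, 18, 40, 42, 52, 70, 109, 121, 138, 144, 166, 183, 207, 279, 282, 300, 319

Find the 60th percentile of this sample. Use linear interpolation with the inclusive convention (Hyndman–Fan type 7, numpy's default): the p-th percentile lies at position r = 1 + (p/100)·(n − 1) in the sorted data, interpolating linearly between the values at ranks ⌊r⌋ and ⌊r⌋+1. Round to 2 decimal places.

157.20

n = 17.
r = 1 + (60/100)·(17 − 1) = 1 + 9.6 = 10.6.
Rank 10 is 144 and rank 11 is 166.
Interpolate: 144 + 0.6·(166 − 144) = 144 + 0.6·22 = 157.2.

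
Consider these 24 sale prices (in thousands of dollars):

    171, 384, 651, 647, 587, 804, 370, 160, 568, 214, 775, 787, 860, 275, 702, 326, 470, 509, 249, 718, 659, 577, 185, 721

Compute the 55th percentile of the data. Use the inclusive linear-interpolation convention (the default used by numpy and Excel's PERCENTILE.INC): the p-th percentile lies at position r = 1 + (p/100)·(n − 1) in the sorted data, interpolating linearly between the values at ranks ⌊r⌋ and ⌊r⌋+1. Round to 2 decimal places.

Sorted: 160, 171, 185, 214, 249, 275, 326, 370, 384, 470, 509, 568, 577, 587, 647, 651, 659, 702, 718, 721, 775, 787, 804, 860.
n = 24.
r = 1 + (55/100)·(24 − 1) = 1 + 12.65 = 13.65.
Rank 13 is 577 and rank 14 is 587.
Interpolate: 577 + 0.65·(587 − 577) = 577 + 0.65·10 = 583.5.

583.50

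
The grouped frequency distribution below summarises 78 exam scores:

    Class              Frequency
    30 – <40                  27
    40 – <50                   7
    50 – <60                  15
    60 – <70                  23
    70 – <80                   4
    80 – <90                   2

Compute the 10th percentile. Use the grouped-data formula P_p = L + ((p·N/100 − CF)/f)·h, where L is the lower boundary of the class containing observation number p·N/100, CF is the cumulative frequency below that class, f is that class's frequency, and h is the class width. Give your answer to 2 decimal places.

32.89

N = 78; target position k = 10/100 · 78 = 7.8.
Cumulative frequencies: 27, 34, 49, 72, 76, 78.
Observation 7.8 falls in the class 30 – <40.
L = 30, CF = 0, f = 27, h = 10.
P10 = 30 + ((7.8 − 0)/27)·10 = 30 + 2.88889 = 32.8889.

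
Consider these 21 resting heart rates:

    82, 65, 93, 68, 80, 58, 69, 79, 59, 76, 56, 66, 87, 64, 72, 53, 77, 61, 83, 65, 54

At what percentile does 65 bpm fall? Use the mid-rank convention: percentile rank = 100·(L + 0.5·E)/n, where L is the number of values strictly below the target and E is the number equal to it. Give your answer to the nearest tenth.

38.1

Sorted: 53, 54, 56, 58, 59, 61, 64, 65, 65, 66, 68, 69, 72, 76, 77, 79, 80, 82, 83, 87, 93.
Count below 65: L = 7; count equal: E = 2; n = 21.
Percentile rank = 100·(7 + 0.5·2)/21 = 100·8/21 = 38.1.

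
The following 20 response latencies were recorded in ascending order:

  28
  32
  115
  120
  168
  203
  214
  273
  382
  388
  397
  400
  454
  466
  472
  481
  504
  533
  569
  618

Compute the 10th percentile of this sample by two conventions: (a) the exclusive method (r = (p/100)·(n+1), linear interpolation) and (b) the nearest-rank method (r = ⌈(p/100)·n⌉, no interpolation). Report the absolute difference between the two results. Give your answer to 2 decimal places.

n = 20.
(a) r = 2.1; between ranks 2 (32) and 3 (115): 40.3.
(b) the nearest-rank method: rank 2 → 32.
|40.3 − 32| = 8.3.

8.30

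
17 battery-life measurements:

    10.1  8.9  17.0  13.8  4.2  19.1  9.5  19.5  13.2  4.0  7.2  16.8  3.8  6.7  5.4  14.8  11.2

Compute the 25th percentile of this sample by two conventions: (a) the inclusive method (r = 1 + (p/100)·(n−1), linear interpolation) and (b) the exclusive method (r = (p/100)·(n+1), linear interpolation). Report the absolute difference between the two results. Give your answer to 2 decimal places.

Sorted: 3.8, 4.0, 4.2, 5.4, 6.7, 7.2, 8.9, 9.5, 10.1, 11.2, 13.2, 13.8, 14.8, 16.8, 17.0, 19.1, 19.5.
n = 17.
(a) r = 5 → value at rank 5 = 6.7.
(b) r = 4.5; between ranks 4 (5.4) and 5 (6.7): 6.05.
|6.7 − 6.05| = 0.65.

0.65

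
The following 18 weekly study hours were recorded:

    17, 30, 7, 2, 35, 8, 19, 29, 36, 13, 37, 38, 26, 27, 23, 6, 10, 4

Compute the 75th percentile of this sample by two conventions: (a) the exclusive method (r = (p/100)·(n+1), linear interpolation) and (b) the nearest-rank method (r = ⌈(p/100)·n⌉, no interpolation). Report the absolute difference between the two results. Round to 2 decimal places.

Sorted: 2, 4, 6, 7, 8, 10, 13, 17, 19, 23, 26, 27, 29, 30, 35, 36, 37, 38.
n = 18.
(a) r = 14.25; between ranks 14 (30) and 15 (35): 31.25.
(b) the nearest-rank method: rank 14 → 30.
|31.25 − 30| = 1.25.

1.25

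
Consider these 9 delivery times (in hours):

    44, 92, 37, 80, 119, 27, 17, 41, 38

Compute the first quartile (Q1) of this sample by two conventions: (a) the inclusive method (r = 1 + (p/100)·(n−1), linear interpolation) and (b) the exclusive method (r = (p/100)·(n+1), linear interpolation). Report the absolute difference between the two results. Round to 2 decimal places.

5.00

Sorted: 17, 27, 37, 38, 41, 44, 80, 92, 119.
n = 9.
(a) r = 3 → value at rank 3 = 37.
(b) r = 2.5; between ranks 2 (27) and 3 (37): 32.
|37 − 32| = 5.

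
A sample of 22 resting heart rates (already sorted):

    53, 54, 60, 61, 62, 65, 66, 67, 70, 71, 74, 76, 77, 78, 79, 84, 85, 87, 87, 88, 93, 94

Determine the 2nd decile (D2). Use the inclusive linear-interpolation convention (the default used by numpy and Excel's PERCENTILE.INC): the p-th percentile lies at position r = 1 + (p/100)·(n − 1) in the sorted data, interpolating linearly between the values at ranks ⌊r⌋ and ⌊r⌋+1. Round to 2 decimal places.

n = 22.
r = 1 + (20/100)·(22 − 1) = 1 + 4.2 = 5.2.
Rank 5 is 62 and rank 6 is 65.
Interpolate: 62 + 0.2·(65 − 62) = 62 + 0.2·3 = 62.6.

62.60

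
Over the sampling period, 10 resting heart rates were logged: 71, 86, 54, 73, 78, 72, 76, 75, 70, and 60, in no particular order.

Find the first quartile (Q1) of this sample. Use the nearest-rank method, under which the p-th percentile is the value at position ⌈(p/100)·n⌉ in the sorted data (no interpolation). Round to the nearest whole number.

Sorted: 54, 60, 70, 71, 72, 73, 75, 76, 78, 86.
n = 10.
Position = ⌈25/100 · 10⌉ = ⌈2.5⌉ = 3.
The value at rank 3 is 70.

70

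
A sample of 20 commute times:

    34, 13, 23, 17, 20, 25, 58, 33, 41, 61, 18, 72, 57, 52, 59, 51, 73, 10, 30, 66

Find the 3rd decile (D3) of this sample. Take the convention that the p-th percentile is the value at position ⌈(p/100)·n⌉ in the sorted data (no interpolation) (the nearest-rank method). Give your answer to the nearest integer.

23

Sorted: 10, 13, 17, 18, 20, 23, 25, 30, 33, 34, 41, 51, 52, 57, 58, 59, 61, 66, 72, 73.
n = 20.
Position = ⌈30/100 · 20⌉ = ⌈6⌉ = 6.
The value at rank 6 is 23.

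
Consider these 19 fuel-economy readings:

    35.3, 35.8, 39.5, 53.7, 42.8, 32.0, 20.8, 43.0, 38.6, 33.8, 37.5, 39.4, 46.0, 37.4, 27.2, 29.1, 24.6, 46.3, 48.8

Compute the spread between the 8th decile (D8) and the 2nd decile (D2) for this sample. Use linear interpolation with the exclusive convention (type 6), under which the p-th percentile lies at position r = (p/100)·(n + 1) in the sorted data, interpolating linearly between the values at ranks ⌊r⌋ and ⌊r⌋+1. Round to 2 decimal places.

Sorted: 20.8, 24.6, 27.2, 29.1, 32.0, 33.8, 35.3, 35.8, 37.4, 37.5, 38.6, 39.4, 39.5, 42.8, 43.0, 46.0, 46.3, 48.8, 53.7.
n = 19.
P20: r = 4 (integer) → 29.1.
P80: r = 16 (integer) → 46.
Difference: 46 − 29.1 = 16.9.

16.90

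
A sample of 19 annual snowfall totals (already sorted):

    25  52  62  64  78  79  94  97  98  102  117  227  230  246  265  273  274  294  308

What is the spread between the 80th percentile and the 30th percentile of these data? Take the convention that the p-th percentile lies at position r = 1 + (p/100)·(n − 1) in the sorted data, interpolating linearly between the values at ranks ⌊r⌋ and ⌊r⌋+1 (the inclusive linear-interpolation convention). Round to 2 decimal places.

n = 19.
P30: r = 6.4; ranks 6–7 are 79, 94; interpolating gives 85.
P80: r = 15.4; ranks 15–16 are 265, 273; interpolating gives 268.2.
Difference: 268.2 − 85 = 183.2.

183.20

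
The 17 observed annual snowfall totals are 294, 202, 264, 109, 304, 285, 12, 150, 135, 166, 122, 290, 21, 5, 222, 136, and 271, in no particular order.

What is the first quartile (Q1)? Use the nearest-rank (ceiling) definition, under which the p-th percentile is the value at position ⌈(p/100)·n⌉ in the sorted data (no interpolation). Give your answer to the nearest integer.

122

Sorted: 5, 12, 21, 109, 122, 135, 136, 150, 166, 202, 222, 264, 271, 285, 290, 294, 304.
n = 17.
Position = ⌈25/100 · 17⌉ = ⌈4.25⌉ = 5.
The value at rank 5 is 122.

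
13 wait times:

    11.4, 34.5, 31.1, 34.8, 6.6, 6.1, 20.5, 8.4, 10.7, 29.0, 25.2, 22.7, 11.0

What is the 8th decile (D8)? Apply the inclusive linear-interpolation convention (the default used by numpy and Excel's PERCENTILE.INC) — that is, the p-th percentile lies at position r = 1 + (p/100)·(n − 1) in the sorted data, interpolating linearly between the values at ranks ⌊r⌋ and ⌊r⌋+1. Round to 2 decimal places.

Sorted: 6.1, 6.6, 8.4, 10.7, 11.0, 11.4, 20.5, 22.7, 25.2, 29.0, 31.1, 34.5, 34.8.
n = 13.
r = 1 + (80/100)·(13 − 1) = 1 + 9.6 = 10.6.
Rank 10 is 29.0 and rank 11 is 31.1.
Interpolate: 29.0 + 0.6·(31.1 − 29.0) = 29.0 + 0.6·2.1 = 30.26.

30.26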